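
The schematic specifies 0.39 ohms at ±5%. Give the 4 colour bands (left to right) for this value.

0.39 Ω = 39 × 10^-2.
3 → orange
9 → white
Multiplier 10^-2 → silver.
±5% tolerance → gold.

orange, white, silver, gold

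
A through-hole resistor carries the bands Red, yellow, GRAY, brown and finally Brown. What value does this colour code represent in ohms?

Red → 2 (first significant figure)
Yellow → 4 (second significant figure)
Grey → 8 (third significant figure)
Brown → ×10 multiplier
248 × 10 = 2480 Ω

2480 Ω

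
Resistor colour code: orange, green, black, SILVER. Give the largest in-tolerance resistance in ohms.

Orange → 3 (first significant figure)
Green → 5 (second significant figure)
Black → ×1 multiplier
Silver → ±10% tolerance
35 × 1 = 35 Ω
Largest = 35 × (1 + 10/100) = 38.5 Ω.

38.5 Ω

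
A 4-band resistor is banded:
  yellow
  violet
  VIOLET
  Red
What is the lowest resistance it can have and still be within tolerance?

Yellow → 4 (first significant figure)
Violet → 7 (second significant figure)
Violet → ×10^7 multiplier
Red → ±2% tolerance
47 × 10000000 = 470000000 Ω
Lowest = 470000000 × (1 − 2/100) = 460600000 Ω.

460600000 Ω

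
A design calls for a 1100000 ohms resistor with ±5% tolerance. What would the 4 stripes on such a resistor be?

brown, brown, green, gold

1100000 Ω = 11 × 10^5.
1 → brown
1 → brown
Multiplier 10^5 → green.
±5% tolerance → gold.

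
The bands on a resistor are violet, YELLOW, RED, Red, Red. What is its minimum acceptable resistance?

Violet → 7 (first significant figure)
Yellow → 4 (second significant figure)
Red → 2 (third significant figure)
Red → ×10^2 multiplier
Red → ±2% tolerance
742 × 100 = 74200 Ω
Minimum = 74200 × (1 − 2/100) = 72716 Ω.

72716 Ω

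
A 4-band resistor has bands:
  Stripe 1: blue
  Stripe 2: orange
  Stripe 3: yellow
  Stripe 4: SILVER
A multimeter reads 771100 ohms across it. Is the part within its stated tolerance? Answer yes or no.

no

Blue → 6 (first significant figure)
Orange → 3 (second significant figure)
Yellow → ×10^4 multiplier
Silver → ±10% tolerance
63 × 10000 = 630000 Ω
Allowed range: 567000 Ω to 693000 Ω.
771100 ohms lies outside that range.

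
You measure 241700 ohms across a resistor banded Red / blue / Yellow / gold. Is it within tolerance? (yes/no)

no

Red → 2 (first significant figure)
Blue → 6 (second significant figure)
Yellow → ×10^4 multiplier
Gold → ±5% tolerance
26 × 10000 = 260000 Ω
Allowed range: 247000 Ω to 273000 Ω.
241700 ohms lies outside that range.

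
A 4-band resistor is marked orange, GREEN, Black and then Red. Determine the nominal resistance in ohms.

35 Ω

Orange → 3 (first significant figure)
Green → 5 (second significant figure)
Black → ×1 multiplier
35 × 1 = 35 Ω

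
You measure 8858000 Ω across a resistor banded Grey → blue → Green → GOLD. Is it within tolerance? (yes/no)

Grey → 8 (first significant figure)
Blue → 6 (second significant figure)
Green → ×10^5 multiplier
Gold → ±5% tolerance
86 × 100000 = 8600000 Ω
Allowed range: 8170000 Ω to 9030000 Ω.
8858000 Ω lies inside that range.

yes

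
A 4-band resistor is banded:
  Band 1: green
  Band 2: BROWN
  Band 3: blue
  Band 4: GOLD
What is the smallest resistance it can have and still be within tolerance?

48450000 Ω

Green → 5 (first significant figure)
Brown → 1 (second significant figure)
Blue → ×10^6 multiplier
Gold → ±5% tolerance
51 × 1000000 = 51000000 Ω
Smallest = 51000000 × (1 − 5/100) = 48450000 Ω.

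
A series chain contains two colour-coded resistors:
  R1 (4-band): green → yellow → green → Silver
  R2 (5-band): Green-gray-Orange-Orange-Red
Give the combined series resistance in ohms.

5983000 Ω

R1: green, yellow → 54; green ×10^5 → 5400000 Ω.
R2: green, grey, orange → 583; orange ×10^3 → 583000 Ω.
Series: 5400000 + 583000 = 5983000 Ω.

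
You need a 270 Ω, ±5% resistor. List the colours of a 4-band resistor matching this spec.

red, violet, brown, gold

270 Ω = 27 × 10^1.
2 → red
7 → violet
Multiplier 10^1 → brown.
±5% tolerance → gold.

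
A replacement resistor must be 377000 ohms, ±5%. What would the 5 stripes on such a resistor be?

377000 Ω = 377 × 10^3.
3 → orange
7 → violet
7 → violet
Multiplier 10^3 → orange.
±5% tolerance → gold.

orange, violet, violet, orange, gold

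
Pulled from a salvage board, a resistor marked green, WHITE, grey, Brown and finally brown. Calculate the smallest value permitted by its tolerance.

5920.2 Ω

Green → 5 (first significant figure)
White → 9 (second significant figure)
Grey → 8 (third significant figure)
Brown → ×10 multiplier
Brown → ±1% tolerance
598 × 10 = 5980 Ω
Smallest = 5980 × (1 − 1/100) = 5920.2 Ω.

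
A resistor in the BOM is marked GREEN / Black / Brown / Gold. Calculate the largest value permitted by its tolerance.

Green → 5 (first significant figure)
Black → 0 (second significant figure)
Brown → ×10 multiplier
Gold → ±5% tolerance
50 × 10 = 500 Ω
Largest = 500 × (1 + 5/100) = 525 Ω.

525 Ω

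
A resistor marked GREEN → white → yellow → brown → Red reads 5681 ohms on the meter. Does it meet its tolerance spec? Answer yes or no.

no

Green → 5 (first significant figure)
White → 9 (second significant figure)
Yellow → 4 (third significant figure)
Brown → ×10 multiplier
Red → ±2% tolerance
594 × 10 = 5940 Ω
Allowed range: 5821.2 Ω to 6058.8 Ω.
5681 ohms lies outside that range.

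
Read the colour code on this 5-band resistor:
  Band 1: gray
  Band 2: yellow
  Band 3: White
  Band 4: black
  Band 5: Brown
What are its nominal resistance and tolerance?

Grey → 8 (first significant figure)
Yellow → 4 (second significant figure)
White → 9 (third significant figure)
Black → ×1 multiplier
Brown → ±1% tolerance
849 × 1 = 849 Ω

849 Ω ±1%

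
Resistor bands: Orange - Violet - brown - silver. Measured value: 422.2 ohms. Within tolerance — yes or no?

Orange → 3 (first significant figure)
Violet → 7 (second significant figure)
Brown → ×10 multiplier
Silver → ±10% tolerance
37 × 10 = 370 Ω
Allowed range: 333 Ω to 407 Ω.
422.2 ohms lies outside that range.

no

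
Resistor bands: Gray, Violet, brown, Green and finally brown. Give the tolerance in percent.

±1%

The last band, brown, is the tolerance band.
Brown corresponds to ±1%.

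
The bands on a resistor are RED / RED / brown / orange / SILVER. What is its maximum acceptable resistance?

243100 Ω

Red → 2 (first significant figure)
Red → 2 (second significant figure)
Brown → 1 (third significant figure)
Orange → ×10^3 multiplier
Silver → ±10% tolerance
221 × 1000 = 221000 Ω
Maximum = 221000 × (1 + 10/100) = 243100 Ω.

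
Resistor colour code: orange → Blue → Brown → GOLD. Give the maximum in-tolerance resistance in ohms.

Orange → 3 (first significant figure)
Blue → 6 (second significant figure)
Brown → ×10 multiplier
Gold → ±5% tolerance
36 × 10 = 360 Ω
Maximum = 360 × (1 + 5/100) = 378 Ω.

378 Ω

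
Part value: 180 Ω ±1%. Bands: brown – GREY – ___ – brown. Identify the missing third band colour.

180 Ω = 18 × 10^1.
The third band is the multiplier, 10^1, which is brown.

brown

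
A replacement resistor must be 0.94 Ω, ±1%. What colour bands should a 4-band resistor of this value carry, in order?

white, yellow, silver, brown

0.94 Ω = 94 × 10^-2.
9 → white
4 → yellow
Multiplier 10^-2 → silver.
±1% tolerance → brown.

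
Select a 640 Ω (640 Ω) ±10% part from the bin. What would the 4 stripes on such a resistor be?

640 Ω = 64 × 10^1.
6 → blue
4 → yellow
Multiplier 10^1 → brown.
±10% tolerance → silver.

blue, yellow, brown, silver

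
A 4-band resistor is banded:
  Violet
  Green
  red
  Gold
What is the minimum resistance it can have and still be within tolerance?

Violet → 7 (first significant figure)
Green → 5 (second significant figure)
Red → ×10^2 multiplier
Gold → ±5% tolerance
75 × 100 = 7500 Ω
Minimum = 7500 × (1 − 5/100) = 7125 Ω.

7125 Ω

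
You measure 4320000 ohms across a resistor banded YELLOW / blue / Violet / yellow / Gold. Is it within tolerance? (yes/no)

Yellow → 4 (first significant figure)
Blue → 6 (second significant figure)
Violet → 7 (third significant figure)
Yellow → ×10^4 multiplier
Gold → ±5% tolerance
467 × 10000 = 4670000 Ω
Allowed range: 4436500 Ω to 4903500 Ω.
4320000 ohms lies outside that range.

no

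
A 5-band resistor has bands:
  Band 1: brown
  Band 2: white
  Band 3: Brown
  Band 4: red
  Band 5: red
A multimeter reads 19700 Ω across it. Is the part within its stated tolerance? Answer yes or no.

no

Brown → 1 (first significant figure)
White → 9 (second significant figure)
Brown → 1 (third significant figure)
Red → ×10^2 multiplier
Red → ±2% tolerance
191 × 100 = 19100 Ω
Allowed range: 18718 Ω to 19482 Ω.
19700 Ω lies outside that range.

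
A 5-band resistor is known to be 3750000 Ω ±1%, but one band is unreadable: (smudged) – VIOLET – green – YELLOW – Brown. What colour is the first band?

3750000 Ω = 375 × 10^4.
The first band gives digit 3 of the significand, and 3 is orange.

orange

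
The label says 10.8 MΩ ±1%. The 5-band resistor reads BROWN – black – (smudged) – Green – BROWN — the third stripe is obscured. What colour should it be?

10800000 Ω = 108 × 10^5.
The third band gives digit 8 of the significand, and 8 is grey.

grey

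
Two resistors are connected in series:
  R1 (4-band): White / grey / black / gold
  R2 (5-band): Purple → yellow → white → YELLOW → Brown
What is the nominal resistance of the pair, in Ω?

7490098 Ω

R1: white, grey → 98; black ×1 → 98 Ω.
R2: violet, yellow, white → 749; yellow ×10^4 → 7490000 Ω.
Series: 98 + 7490000 = 7490098 Ω.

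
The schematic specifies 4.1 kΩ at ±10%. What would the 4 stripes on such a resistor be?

yellow, brown, red, silver

4100 Ω = 41 × 10^2.
4 → yellow
1 → brown
Multiplier 10^2 → red.
±10% tolerance → silver.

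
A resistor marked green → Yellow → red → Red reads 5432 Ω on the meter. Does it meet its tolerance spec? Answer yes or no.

Green → 5 (first significant figure)
Yellow → 4 (second significant figure)
Red → ×10^2 multiplier
Red → ±2% tolerance
54 × 100 = 5400 Ω
Allowed range: 5292 Ω to 5508 Ω.
5432 Ω lies inside that range.

yes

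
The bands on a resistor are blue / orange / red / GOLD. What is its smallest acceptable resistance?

Blue → 6 (first significant figure)
Orange → 3 (second significant figure)
Red → ×10^2 multiplier
Gold → ±5% tolerance
63 × 100 = 6300 Ω
Smallest = 6300 × (1 − 5/100) = 5985 Ω.

5985 Ω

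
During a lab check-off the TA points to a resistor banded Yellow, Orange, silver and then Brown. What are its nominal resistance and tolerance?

Yellow → 4 (first significant figure)
Orange → 3 (second significant figure)
Silver → ×0.01 multiplier
Brown → ±1% tolerance
43 × 0.01 = 0.43 Ω

0.43 Ω ±1%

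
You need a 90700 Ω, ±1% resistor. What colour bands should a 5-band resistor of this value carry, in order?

90700 Ω = 907 × 10^2.
9 → white
0 → black
7 → violet
Multiplier 10^2 → red.
±1% tolerance → brown.

white, black, violet, red, brown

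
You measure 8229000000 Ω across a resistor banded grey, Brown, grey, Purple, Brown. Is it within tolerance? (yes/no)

Grey → 8 (first significant figure)
Brown → 1 (second significant figure)
Grey → 8 (third significant figure)
Violet → ×10^7 multiplier
Brown → ±1% tolerance
818 × 10000000 = 8180000000 Ω
Allowed range: 8098200000 Ω to 8261800000 Ω.
8229000000 Ω lies inside that range.

yes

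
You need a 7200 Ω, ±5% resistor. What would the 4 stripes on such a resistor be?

violet, red, red, gold

7200 Ω = 72 × 10^2.
7 → violet
2 → red
Multiplier 10^2 → red.
±5% tolerance → gold.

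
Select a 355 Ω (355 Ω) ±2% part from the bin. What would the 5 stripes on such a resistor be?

355 Ω = 355 × 10^0.
3 → orange
5 → green
5 → green
Multiplier 10^0 → black.
±2% tolerance → red.

orange, green, green, black, red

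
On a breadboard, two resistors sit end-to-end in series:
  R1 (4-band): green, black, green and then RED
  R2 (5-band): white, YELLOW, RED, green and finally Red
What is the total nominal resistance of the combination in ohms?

99200000 Ω

R1: green, black → 50; green ×10^5 → 5000000 Ω.
R2: white, yellow, red → 942; green ×10^5 → 94200000 Ω.
Series: 5000000 + 94200000 = 99200000 Ω.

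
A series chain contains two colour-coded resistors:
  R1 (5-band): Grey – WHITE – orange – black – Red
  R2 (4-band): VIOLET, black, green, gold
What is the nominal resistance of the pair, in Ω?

R1: grey, white, orange → 893; black ×1 → 893 Ω.
R2: violet, black → 70; green ×10^5 → 7000000 Ω.
Series: 893 + 7000000 = 7000893 Ω.

7000893 Ω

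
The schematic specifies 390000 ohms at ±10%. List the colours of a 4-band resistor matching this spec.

390000 Ω = 39 × 10^4.
3 → orange
9 → white
Multiplier 10^4 → yellow.
±10% tolerance → silver.

orange, white, yellow, silver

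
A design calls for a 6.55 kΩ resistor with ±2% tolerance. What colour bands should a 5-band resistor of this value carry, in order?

6550 Ω = 655 × 10^1.
6 → blue
5 → green
5 → green
Multiplier 10^1 → brown.
±2% tolerance → red.

blue, green, green, brown, red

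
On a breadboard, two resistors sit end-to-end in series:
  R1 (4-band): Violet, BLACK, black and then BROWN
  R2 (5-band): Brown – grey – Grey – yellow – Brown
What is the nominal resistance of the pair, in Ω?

1880070 Ω

R1: violet, black → 70; black ×1 → 70 Ω.
R2: brown, grey, grey → 188; yellow ×10^4 → 1880000 Ω.
Series: 70 + 1880000 = 1880070 Ω.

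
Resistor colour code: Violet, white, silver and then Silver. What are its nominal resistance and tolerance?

0.79 Ω ±10%

Violet → 7 (first significant figure)
White → 9 (second significant figure)
Silver → ×0.01 multiplier
Silver → ±10% tolerance
79 × 0.01 = 0.79 Ω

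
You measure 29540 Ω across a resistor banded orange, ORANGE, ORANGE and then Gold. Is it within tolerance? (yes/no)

no

Orange → 3 (first significant figure)
Orange → 3 (second significant figure)
Orange → ×10^3 multiplier
Gold → ±5% tolerance
33 × 1000 = 33000 Ω
Allowed range: 31350 Ω to 34650 Ω.
29540 Ω lies outside that range.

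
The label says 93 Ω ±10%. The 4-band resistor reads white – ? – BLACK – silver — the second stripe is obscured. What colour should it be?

93 Ω = 93 × 10^0.
The second band gives digit 3 of the significand, and 3 is orange.

orange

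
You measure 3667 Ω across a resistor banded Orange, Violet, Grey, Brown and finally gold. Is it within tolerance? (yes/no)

Orange → 3 (first significant figure)
Violet → 7 (second significant figure)
Grey → 8 (third significant figure)
Brown → ×10 multiplier
Gold → ±5% tolerance
378 × 10 = 3780 Ω
Allowed range: 3591 Ω to 3969 Ω.
3667 Ω lies inside that range.

yes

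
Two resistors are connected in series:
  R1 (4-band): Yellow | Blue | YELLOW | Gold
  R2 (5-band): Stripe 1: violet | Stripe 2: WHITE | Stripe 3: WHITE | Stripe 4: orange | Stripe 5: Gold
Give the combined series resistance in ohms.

1259000 Ω

R1: yellow, blue → 46; yellow ×10^4 → 460000 Ω.
R2: violet, white, white → 799; orange ×10^3 → 799000 Ω.
Series: 460000 + 799000 = 1259000 Ω.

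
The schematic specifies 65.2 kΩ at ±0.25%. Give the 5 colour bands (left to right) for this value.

blue, green, red, red, blue

65200 Ω = 652 × 10^2.
6 → blue
5 → green
2 → red
Multiplier 10^2 → red.
±0.25% tolerance → blue.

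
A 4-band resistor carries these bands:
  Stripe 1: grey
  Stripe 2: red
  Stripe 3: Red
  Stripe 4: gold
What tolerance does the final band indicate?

±5%

The last band, gold, is the tolerance band.
Gold corresponds to ±5%.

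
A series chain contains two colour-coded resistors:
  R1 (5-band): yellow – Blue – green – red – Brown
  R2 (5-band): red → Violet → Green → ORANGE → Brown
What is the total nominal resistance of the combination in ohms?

R1: yellow, blue, green → 465; red ×10^2 → 46500 Ω.
R2: red, violet, green → 275; orange ×10^3 → 275000 Ω.
Series: 46500 + 275000 = 321500 Ω.

321500 Ω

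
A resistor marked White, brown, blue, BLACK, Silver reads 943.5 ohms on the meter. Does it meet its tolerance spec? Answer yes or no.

yes

White → 9 (first significant figure)
Brown → 1 (second significant figure)
Blue → 6 (third significant figure)
Black → ×1 multiplier
Silver → ±10% tolerance
916 × 1 = 916 Ω
Allowed range: 824.4 Ω to 1007.6 Ω.
943.5 ohms lies inside that range.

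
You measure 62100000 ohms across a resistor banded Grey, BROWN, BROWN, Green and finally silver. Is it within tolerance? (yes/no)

Grey → 8 (first significant figure)
Brown → 1 (second significant figure)
Brown → 1 (third significant figure)
Green → ×10^5 multiplier
Silver → ±10% tolerance
811 × 100000 = 81100000 Ω
Allowed range: 72990000 Ω to 89210000 Ω.
62100000 ohms lies outside that range.

no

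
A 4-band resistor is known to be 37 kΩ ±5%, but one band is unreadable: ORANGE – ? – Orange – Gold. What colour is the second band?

violet

37000 Ω = 37 × 10^3.
The second band gives digit 7 of the significand, and 7 is violet.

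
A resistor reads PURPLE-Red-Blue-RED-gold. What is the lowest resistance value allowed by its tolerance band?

68970 Ω

Violet → 7 (first significant figure)
Red → 2 (second significant figure)
Blue → 6 (third significant figure)
Red → ×10^2 multiplier
Gold → ±5% tolerance
726 × 100 = 72600 Ω
Lowest = 72600 × (1 − 5/100) = 68970 Ω.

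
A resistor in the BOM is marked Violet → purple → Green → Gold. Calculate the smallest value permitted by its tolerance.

7315000 Ω

Violet → 7 (first significant figure)
Violet → 7 (second significant figure)
Green → ×10^5 multiplier
Gold → ±5% tolerance
77 × 100000 = 7700000 Ω
Smallest = 7700000 × (1 − 5/100) = 7315000 Ω.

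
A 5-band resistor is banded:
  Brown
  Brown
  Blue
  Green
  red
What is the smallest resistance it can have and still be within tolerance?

11368000 Ω

Brown → 1 (first significant figure)
Brown → 1 (second significant figure)
Blue → 6 (third significant figure)
Green → ×10^5 multiplier
Red → ±2% tolerance
116 × 100000 = 11600000 Ω
Smallest = 11600000 × (1 − 2/100) = 11368000 Ω.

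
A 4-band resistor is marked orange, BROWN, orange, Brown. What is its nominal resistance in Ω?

Orange → 3 (first significant figure)
Brown → 1 (second significant figure)
Orange → ×10^3 multiplier
31 × 1000 = 31000 Ω

31000 Ω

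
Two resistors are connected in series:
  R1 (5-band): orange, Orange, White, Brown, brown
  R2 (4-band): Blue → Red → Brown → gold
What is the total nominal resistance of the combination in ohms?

R1: orange, orange, white → 339; brown ×10 → 3390 Ω.
R2: blue, red → 62; brown ×10 → 620 Ω.
Series: 3390 + 620 = 4010 Ω.

4010 Ω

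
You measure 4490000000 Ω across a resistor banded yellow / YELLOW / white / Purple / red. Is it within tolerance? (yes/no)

yes

Yellow → 4 (first significant figure)
Yellow → 4 (second significant figure)
White → 9 (third significant figure)
Violet → ×10^7 multiplier
Red → ±2% tolerance
449 × 10000000 = 4490000000 Ω
Allowed range: 4400200000 Ω to 4579800000 Ω.
4490000000 Ω lies inside that range.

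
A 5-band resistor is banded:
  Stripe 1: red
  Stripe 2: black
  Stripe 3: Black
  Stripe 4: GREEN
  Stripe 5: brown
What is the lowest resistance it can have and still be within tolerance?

19800000 Ω

Red → 2 (first significant figure)
Black → 0 (second significant figure)
Black → 0 (third significant figure)
Green → ×10^5 multiplier
Brown → ±1% tolerance
200 × 100000 = 20000000 Ω
Lowest = 20000000 × (1 − 1/100) = 19800000 Ω.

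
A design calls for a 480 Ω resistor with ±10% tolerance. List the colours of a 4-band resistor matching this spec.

yellow, grey, brown, silver

480 Ω = 48 × 10^1.
4 → yellow
8 → grey
Multiplier 10^1 → brown.
±10% tolerance → silver.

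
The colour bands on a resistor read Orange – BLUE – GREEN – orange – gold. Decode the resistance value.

Orange → 3 (first significant figure)
Blue → 6 (second significant figure)
Green → 5 (third significant figure)
Orange → ×10^3 multiplier
365 × 1000 = 365000 Ω

365000 Ω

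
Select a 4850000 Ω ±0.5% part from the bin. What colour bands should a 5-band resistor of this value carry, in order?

4850000 Ω = 485 × 10^4.
4 → yellow
8 → grey
5 → green
Multiplier 10^4 → yellow.
±0.5% tolerance → green.

yellow, grey, green, yellow, green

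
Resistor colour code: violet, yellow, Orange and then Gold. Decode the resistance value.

Violet → 7 (first significant figure)
Yellow → 4 (second significant figure)
Orange → ×10^3 multiplier
74 × 1000 = 74000 Ω

74000 Ω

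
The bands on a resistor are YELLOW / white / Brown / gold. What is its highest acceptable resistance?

Yellow → 4 (first significant figure)
White → 9 (second significant figure)
Brown → ×10 multiplier
Gold → ±5% tolerance
49 × 10 = 490 Ω
Highest = 490 × (1 + 5/100) = 514.5 Ω.

514.5 Ω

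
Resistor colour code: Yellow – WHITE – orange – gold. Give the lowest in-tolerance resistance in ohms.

46550 Ω

Yellow → 4 (first significant figure)
White → 9 (second significant figure)
Orange → ×10^3 multiplier
Gold → ±5% tolerance
49 × 1000 = 49000 Ω
Lowest = 49000 × (1 − 5/100) = 46550 Ω.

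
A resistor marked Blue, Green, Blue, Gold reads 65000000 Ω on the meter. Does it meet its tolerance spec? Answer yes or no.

Blue → 6 (first significant figure)
Green → 5 (second significant figure)
Blue → ×10^6 multiplier
Gold → ±5% tolerance
65 × 1000000 = 65000000 Ω
Allowed range: 61750000 Ω to 68250000 Ω.
65000000 Ω lies inside that range.

yes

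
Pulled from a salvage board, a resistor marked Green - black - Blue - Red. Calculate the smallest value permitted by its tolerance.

Green → 5 (first significant figure)
Black → 0 (second significant figure)
Blue → ×10^6 multiplier
Red → ±2% tolerance
50 × 1000000 = 50000000 Ω
Smallest = 50000000 × (1 − 2/100) = 49000000 Ω.

49000000 Ω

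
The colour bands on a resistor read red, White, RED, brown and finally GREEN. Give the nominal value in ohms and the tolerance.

2920 Ω ±0.5%

Red → 2 (first significant figure)
White → 9 (second significant figure)
Red → 2 (third significant figure)
Brown → ×10 multiplier
Green → ±0.5% tolerance
292 × 10 = 2920 Ω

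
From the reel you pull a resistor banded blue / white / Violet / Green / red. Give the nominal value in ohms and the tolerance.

69700000 Ω ±2%

Blue → 6 (first significant figure)
White → 9 (second significant figure)
Violet → 7 (third significant figure)
Green → ×10^5 multiplier
Red → ±2% tolerance
697 × 100000 = 69700000 Ω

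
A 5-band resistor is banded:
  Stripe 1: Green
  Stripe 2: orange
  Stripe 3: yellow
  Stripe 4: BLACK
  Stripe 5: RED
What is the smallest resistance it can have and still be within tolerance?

523.32 Ω

Green → 5 (first significant figure)
Orange → 3 (second significant figure)
Yellow → 4 (third significant figure)
Black → ×1 multiplier
Red → ±2% tolerance
534 × 1 = 534 Ω
Smallest = 534 × (1 − 2/100) = 523.32 Ω.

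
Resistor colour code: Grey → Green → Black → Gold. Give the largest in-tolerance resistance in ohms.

89.25 Ω

Grey → 8 (first significant figure)
Green → 5 (second significant figure)
Black → ×1 multiplier
Gold → ±5% tolerance
85 × 1 = 85 Ω
Largest = 85 × (1 + 5/100) = 89.25 Ω.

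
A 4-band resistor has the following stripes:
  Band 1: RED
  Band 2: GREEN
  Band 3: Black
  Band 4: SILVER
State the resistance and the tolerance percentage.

Red → 2 (first significant figure)
Green → 5 (second significant figure)
Black → ×1 multiplier
Silver → ±10% tolerance
25 × 1 = 25 Ω

25 Ω ±10%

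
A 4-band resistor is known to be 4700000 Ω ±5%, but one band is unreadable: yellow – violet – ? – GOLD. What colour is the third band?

green

4700000 Ω = 47 × 10^5.
The third band is the multiplier, 10^5, which is green.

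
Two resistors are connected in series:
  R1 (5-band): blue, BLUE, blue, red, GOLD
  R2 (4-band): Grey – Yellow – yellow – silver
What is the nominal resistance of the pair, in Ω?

906600 Ω

R1: blue, blue, blue → 666; red ×10^2 → 66600 Ω.
R2: grey, yellow → 84; yellow ×10^4 → 840000 Ω.
Series: 66600 + 840000 = 906600 Ω.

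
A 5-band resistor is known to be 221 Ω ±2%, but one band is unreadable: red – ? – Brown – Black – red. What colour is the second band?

221 Ω = 221 × 10^0.
The second band gives digit 2 of the significand, and 2 is red.

red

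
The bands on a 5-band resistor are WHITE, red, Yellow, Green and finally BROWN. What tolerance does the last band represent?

±1%

The last band, brown, is the tolerance band.
Brown corresponds to ±1%.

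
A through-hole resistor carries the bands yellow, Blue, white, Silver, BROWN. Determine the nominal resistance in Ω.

Yellow → 4 (first significant figure)
Blue → 6 (second significant figure)
White → 9 (third significant figure)
Silver → ×0.01 multiplier
469 × 0.01 = 4.69 Ω

4.69 Ω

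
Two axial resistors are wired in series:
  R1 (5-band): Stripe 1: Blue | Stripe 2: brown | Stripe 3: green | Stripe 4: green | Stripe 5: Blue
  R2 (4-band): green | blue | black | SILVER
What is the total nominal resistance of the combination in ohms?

61500056 Ω

R1: blue, brown, green → 615; green ×10^5 → 61500000 Ω.
R2: green, blue → 56; black ×1 → 56 Ω.
Series: 61500000 + 56 = 61500056 Ω.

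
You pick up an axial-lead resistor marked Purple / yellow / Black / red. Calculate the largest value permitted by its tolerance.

Violet → 7 (first significant figure)
Yellow → 4 (second significant figure)
Black → ×1 multiplier
Red → ±2% tolerance
74 × 1 = 74 Ω
Largest = 74 × (1 + 2/100) = 75.48 Ω.

75.48 Ω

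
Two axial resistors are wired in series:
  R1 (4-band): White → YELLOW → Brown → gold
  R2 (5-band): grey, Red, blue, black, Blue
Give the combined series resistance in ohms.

R1: white, yellow → 94; brown ×10 → 940 Ω.
R2: grey, red, blue → 826; black ×1 → 826 Ω.
Series: 940 + 826 = 1766 Ω.

1766 Ω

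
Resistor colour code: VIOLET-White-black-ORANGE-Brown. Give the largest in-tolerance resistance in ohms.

Violet → 7 (first significant figure)
White → 9 (second significant figure)
Black → 0 (third significant figure)
Orange → ×10^3 multiplier
Brown → ±1% tolerance
790 × 1000 = 790000 Ω
Largest = 790000 × (1 + 1/100) = 797900 Ω.

797900 Ω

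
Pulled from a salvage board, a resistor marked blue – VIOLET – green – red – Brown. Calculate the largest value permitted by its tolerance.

Blue → 6 (first significant figure)
Violet → 7 (second significant figure)
Green → 5 (third significant figure)
Red → ×10^2 multiplier
Brown → ±1% tolerance
675 × 100 = 67500 Ω
Largest = 67500 × (1 + 1/100) = 68175 Ω.

68175 Ω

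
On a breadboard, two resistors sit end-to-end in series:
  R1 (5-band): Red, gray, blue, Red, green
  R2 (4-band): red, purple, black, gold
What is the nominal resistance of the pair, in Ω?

R1: red, grey, blue → 286; red ×10^2 → 28600 Ω.
R2: red, violet → 27; black ×1 → 27 Ω.
Series: 28600 + 27 = 28627 Ω.

28627 Ω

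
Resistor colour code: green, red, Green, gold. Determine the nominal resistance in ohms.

5200000 Ω

Green → 5 (first significant figure)
Red → 2 (second significant figure)
Green → ×10^5 multiplier
52 × 100000 = 5200000 Ω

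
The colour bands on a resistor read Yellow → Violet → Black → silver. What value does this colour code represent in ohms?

Yellow → 4 (first significant figure)
Violet → 7 (second significant figure)
Black → ×1 multiplier
47 × 1 = 47 Ω

47 Ω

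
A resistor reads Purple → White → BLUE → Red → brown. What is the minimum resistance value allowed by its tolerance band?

78804 Ω

Violet → 7 (first significant figure)
White → 9 (second significant figure)
Blue → 6 (third significant figure)
Red → ×10^2 multiplier
Brown → ±1% tolerance
796 × 100 = 79600 Ω
Minimum = 79600 × (1 − 1/100) = 78804 Ω.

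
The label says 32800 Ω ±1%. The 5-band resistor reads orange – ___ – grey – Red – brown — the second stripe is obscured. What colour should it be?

32800 Ω = 328 × 10^2.
The second band gives digit 2 of the significand, and 2 is red.

red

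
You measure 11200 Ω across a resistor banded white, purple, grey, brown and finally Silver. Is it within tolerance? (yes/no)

no

White → 9 (first significant figure)
Violet → 7 (second significant figure)
Grey → 8 (third significant figure)
Brown → ×10 multiplier
Silver → ±10% tolerance
978 × 10 = 9780 Ω
Allowed range: 8802 Ω to 10758 Ω.
11200 Ω lies outside that range.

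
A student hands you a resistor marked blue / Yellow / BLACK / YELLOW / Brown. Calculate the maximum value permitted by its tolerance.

6464000 Ω

Blue → 6 (first significant figure)
Yellow → 4 (second significant figure)
Black → 0 (third significant figure)
Yellow → ×10^4 multiplier
Brown → ±1% tolerance
640 × 10000 = 6400000 Ω
Maximum = 6400000 × (1 + 1/100) = 6464000 Ω.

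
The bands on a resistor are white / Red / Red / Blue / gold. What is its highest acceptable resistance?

White → 9 (first significant figure)
Red → 2 (second significant figure)
Red → 2 (third significant figure)
Blue → ×10^6 multiplier
Gold → ±5% tolerance
922 × 1000000 = 922000000 Ω
Highest = 922000000 × (1 + 5/100) = 968100000 Ω.

968100000 Ω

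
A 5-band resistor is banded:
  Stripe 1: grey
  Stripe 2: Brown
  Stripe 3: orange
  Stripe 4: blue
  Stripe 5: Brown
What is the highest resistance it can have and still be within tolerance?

Grey → 8 (first significant figure)
Brown → 1 (second significant figure)
Orange → 3 (third significant figure)
Blue → ×10^6 multiplier
Brown → ±1% tolerance
813 × 1000000 = 813000000 Ω
Highest = 813000000 × (1 + 1/100) = 821130000 Ω.

821130000 Ω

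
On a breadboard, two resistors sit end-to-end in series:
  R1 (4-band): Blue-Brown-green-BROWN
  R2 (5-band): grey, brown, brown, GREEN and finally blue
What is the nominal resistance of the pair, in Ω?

R1: blue, brown → 61; green ×10^5 → 6100000 Ω.
R2: grey, brown, brown → 811; green ×10^5 → 81100000 Ω.
Series: 6100000 + 81100000 = 87200000 Ω.

87200000 Ω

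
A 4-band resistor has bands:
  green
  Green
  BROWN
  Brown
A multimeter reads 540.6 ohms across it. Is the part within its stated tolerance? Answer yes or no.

Green → 5 (first significant figure)
Green → 5 (second significant figure)
Brown → ×10 multiplier
Brown → ±1% tolerance
55 × 10 = 550 Ω
Allowed range: 544.5 Ω to 555.5 Ω.
540.6 ohms lies outside that range.

no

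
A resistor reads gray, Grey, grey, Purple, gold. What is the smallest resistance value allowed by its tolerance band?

Grey → 8 (first significant figure)
Grey → 8 (second significant figure)
Grey → 8 (third significant figure)
Violet → ×10^7 multiplier
Gold → ±5% tolerance
888 × 10000000 = 8880000000 Ω
Smallest = 8880000000 × (1 − 5/100) = 8436000000 Ω.

8436000000 Ω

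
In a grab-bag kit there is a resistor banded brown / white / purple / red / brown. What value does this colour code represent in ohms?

19700 Ω

Brown → 1 (first significant figure)
White → 9 (second significant figure)
Violet → 7 (third significant figure)
Red → ×10^2 multiplier
197 × 100 = 19700 Ω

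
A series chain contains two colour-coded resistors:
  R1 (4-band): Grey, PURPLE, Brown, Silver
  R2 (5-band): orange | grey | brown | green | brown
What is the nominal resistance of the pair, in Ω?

R1: grey, violet → 87; brown ×10 → 870 Ω.
R2: orange, grey, brown → 381; green ×10^5 → 38100000 Ω.
Series: 870 + 38100000 = 38100870 Ω.

38100870 Ω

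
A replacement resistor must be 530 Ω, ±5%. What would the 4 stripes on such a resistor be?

green, orange, brown, gold

530 Ω = 53 × 10^1.
5 → green
3 → orange
Multiplier 10^1 → brown.
±5% tolerance → gold.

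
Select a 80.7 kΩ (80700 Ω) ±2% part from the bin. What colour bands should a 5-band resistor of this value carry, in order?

80700 Ω = 807 × 10^2.
8 → grey
0 → black
7 → violet
Multiplier 10^2 → red.
±2% tolerance → red.

grey, black, violet, red, red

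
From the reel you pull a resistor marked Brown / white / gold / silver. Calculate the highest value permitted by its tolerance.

2.09 Ω

Brown → 1 (first significant figure)
White → 9 (second significant figure)
Gold → ×0.1 multiplier
Silver → ±10% tolerance
19 × 0.1 = 1.9 Ω
Highest = 1.9 × (1 + 10/100) = 2.09 Ω.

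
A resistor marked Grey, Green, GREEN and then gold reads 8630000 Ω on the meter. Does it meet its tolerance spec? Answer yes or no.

Grey → 8 (first significant figure)
Green → 5 (second significant figure)
Green → ×10^5 multiplier
Gold → ±5% tolerance
85 × 100000 = 8500000 Ω
Allowed range: 8075000 Ω to 8925000 Ω.
8630000 Ω lies inside that range.

yes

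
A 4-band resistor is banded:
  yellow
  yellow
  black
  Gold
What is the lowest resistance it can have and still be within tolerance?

Yellow → 4 (first significant figure)
Yellow → 4 (second significant figure)
Black → ×1 multiplier
Gold → ±5% tolerance
44 × 1 = 44 Ω
Lowest = 44 × (1 − 5/100) = 41.8 Ω.

41.8 Ω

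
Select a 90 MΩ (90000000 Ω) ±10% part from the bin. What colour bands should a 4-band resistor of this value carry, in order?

90000000 Ω = 90 × 10^6.
9 → white
0 → black
Multiplier 10^6 → blue.
±10% tolerance → silver.

white, black, blue, silver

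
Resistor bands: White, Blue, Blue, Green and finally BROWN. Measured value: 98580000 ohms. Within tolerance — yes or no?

no

White → 9 (first significant figure)
Blue → 6 (second significant figure)
Blue → 6 (third significant figure)
Green → ×10^5 multiplier
Brown → ±1% tolerance
966 × 100000 = 96600000 Ω
Allowed range: 95634000 Ω to 97566000 Ω.
98580000 ohms lies outside that range.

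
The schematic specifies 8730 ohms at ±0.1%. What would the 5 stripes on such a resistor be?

grey, violet, orange, brown, violet

8730 Ω = 873 × 10^1.
8 → grey
7 → violet
3 → orange
Multiplier 10^1 → brown.
±0.1% tolerance → violet.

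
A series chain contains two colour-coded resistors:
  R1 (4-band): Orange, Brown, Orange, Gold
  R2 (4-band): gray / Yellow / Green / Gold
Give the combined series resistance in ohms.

R1: orange, brown → 31; orange ×10^3 → 31000 Ω.
R2: grey, yellow → 84; green ×10^5 → 8400000 Ω.
Series: 31000 + 8400000 = 8431000 Ω.

8431000 Ω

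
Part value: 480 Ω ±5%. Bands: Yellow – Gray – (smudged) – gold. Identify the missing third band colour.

brown

480 Ω = 48 × 10^1.
The third band is the multiplier, 10^1, which is brown.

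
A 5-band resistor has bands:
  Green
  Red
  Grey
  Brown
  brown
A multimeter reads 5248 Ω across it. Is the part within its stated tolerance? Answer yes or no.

yes

Green → 5 (first significant figure)
Red → 2 (second significant figure)
Grey → 8 (third significant figure)
Brown → ×10 multiplier
Brown → ±1% tolerance
528 × 10 = 5280 Ω
Allowed range: 5227.2 Ω to 5332.8 Ω.
5248 Ω lies inside that range.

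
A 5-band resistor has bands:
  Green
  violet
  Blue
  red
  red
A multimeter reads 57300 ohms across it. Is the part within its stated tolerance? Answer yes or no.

yes

Green → 5 (first significant figure)
Violet → 7 (second significant figure)
Blue → 6 (third significant figure)
Red → ×10^2 multiplier
Red → ±2% tolerance
576 × 100 = 57600 Ω
Allowed range: 56448 Ω to 58752 Ω.
57300 ohms lies inside that range.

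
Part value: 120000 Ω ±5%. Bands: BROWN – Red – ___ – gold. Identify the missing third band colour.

120000 Ω = 12 × 10^4.
The third band is the multiplier, 10^4, which is yellow.

yellow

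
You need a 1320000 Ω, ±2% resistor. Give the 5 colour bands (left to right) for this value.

brown, orange, red, yellow, red

1320000 Ω = 132 × 10^4.
1 → brown
3 → orange
2 → red
Multiplier 10^4 → yellow.
±2% tolerance → red.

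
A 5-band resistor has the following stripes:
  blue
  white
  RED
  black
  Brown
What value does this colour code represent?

Blue → 6 (first significant figure)
White → 9 (second significant figure)
Red → 2 (third significant figure)
Black → ×1 multiplier
692 × 1 = 692 Ω

692 Ω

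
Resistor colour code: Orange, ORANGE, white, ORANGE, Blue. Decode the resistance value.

339000 Ω

Orange → 3 (first significant figure)
Orange → 3 (second significant figure)
White → 9 (third significant figure)
Orange → ×10^3 multiplier
339 × 1000 = 339000 Ω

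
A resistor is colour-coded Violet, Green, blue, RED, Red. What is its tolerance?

±2%

The last band, red, is the tolerance band.
Red corresponds to ±2%.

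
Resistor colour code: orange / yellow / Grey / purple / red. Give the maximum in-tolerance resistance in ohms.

Orange → 3 (first significant figure)
Yellow → 4 (second significant figure)
Grey → 8 (third significant figure)
Violet → ×10^7 multiplier
Red → ±2% tolerance
348 × 10000000 = 3480000000 Ω
Maximum = 3480000000 × (1 + 2/100) = 3549600000 Ω.

3549600000 Ω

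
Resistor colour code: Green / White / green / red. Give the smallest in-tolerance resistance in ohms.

5782000 Ω

Green → 5 (first significant figure)
White → 9 (second significant figure)
Green → ×10^5 multiplier
Red → ±2% tolerance
59 × 100000 = 5900000 Ω
Smallest = 5900000 × (1 − 2/100) = 5782000 Ω.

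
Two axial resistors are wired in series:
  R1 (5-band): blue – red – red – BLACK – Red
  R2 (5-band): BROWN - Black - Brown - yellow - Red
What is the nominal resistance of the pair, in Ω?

R1: blue, red, red → 622; black ×1 → 622 Ω.
R2: brown, black, brown → 101; yellow ×10^4 → 1010000 Ω.
Series: 622 + 1010000 = 1010622 Ω.

1010622 Ω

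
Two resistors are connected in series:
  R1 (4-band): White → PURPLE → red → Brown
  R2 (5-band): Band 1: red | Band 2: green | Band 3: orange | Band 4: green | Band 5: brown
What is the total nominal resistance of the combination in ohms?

25309700 Ω

R1: white, violet → 97; red ×10^2 → 9700 Ω.
R2: red, green, orange → 253; green ×10^5 → 25300000 Ω.
Series: 9700 + 25300000 = 25309700 Ω.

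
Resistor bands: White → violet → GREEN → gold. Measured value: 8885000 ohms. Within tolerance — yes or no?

White → 9 (first significant figure)
Violet → 7 (second significant figure)
Green → ×10^5 multiplier
Gold → ±5% tolerance
97 × 100000 = 9700000 Ω
Allowed range: 9215000 Ω to 10185000 Ω.
8885000 ohms lies outside that range.

no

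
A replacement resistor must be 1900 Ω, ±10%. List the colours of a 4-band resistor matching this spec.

1900 Ω = 19 × 10^2.
1 → brown
9 → white
Multiplier 10^2 → red.
±10% tolerance → silver.

brown, white, red, silver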